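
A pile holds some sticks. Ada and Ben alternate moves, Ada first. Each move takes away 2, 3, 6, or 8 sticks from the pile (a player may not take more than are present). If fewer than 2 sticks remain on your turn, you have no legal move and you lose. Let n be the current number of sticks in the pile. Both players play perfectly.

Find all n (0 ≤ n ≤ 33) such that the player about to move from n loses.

0, 1, 5, 10, 14, 15, 19, 24, 28, 29, 33

Positions with no move are L. A position that does have a move is losing for the player to move precisely when every available move leads to a winning position for the opponent. Fill in the labels:
n=0: no move → L
n=1: no move → L
n=2: reaches L-position 0 → W
n=3: reaches L-position 1 → W
n=4: reaches L-position 1 → W
n=5: only reaches 3(W), 2(W), all W → L
n=6: reaches L-position 0 → W
n=7: reaches L-position 5 → W
n=8: reaches L-position 5 → W
n=9: reaches L-position 1 → W
n=10: only reaches 8(W), 7(W), 4(W), 2(W), all W → L
n=11: reaches L-position 5 → W
n=12: reaches L-position 10 → W
n=13: reaches L-position 10 → W
n=14: only reaches 12(W), 11(W), 8(W), 6(W), all W → L
n=15: only reaches 13(W), 12(W), 9(W), 7(W), all W → L
n=16: reaches L-position 14 → W
n=17: reaches L-position 15 → W
n=18: reaches L-position 15 → W
n=19: only reaches 17(W), 16(W), 13(W), 11(W), all W → L
n=20: reaches L-position 14 → W
n=21: reaches L-position 19 → W
n=22: reaches L-position 19 → W
n=23: reaches L-position 15 → W
n=24: only reaches 22(W), 21(W), 18(W), 16(W), all W → L
n=25: reaches L-position 19 → W
n=26: reaches L-position 24 → W
n=27: reaches L-position 24 → W
n=28: only reaches 26(W), 25(W), 22(W), 20(W), all W → L
n=29: only reaches 27(W), 26(W), 23(W), 21(W), all W → L
n=30: reaches L-position 28 → W
n=31: reaches L-position 29 → W
n=32: reaches L-position 29 → W
n=33: only reaches 31(W), 30(W), 27(W), 25(W), all W → L
Reading off the rows marked L gives the requested list; there are 11 such values of n.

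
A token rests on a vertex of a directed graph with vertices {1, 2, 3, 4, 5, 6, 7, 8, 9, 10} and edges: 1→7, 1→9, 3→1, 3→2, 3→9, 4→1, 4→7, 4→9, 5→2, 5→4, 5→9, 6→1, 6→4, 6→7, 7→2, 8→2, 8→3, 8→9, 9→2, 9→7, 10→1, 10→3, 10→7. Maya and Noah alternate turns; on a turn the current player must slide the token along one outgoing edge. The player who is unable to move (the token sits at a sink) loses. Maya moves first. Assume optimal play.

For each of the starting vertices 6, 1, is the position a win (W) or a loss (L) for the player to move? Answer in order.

6: W, 1: L

Build the W/L table. Terminal = L. A non-terminal position is W if it has a move to some L; otherwise it is L.
Every edge goes from a vertex to one that appears earlier in the order 2, 7, 9, 1, 3, 4, 6, 5, 10, 8, so processing vertices in that order labels each vertex after all of its successors.
2: no outgoing edge → L
7: reaches L-position 2 → W
9: reaches L-position 2 → W
1: only reaches 9(W), 7(W), all W → L
3: reaches L-position 1 → W
4: reaches L-position 1 → W
6: reaches L-position 1 → W
5: reaches L-position 2 → W
10: reaches L-position 1 → W
8: reaches L-position 2 → W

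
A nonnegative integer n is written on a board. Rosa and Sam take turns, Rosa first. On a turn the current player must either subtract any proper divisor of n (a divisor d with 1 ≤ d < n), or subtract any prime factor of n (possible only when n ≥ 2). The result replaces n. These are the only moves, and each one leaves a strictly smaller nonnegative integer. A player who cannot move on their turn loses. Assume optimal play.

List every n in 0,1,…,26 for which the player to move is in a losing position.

Classify positions by backward induction: terminal positions (no move available) are L. From any other position, the mover wins iff some move reaches an L.
n=0: no move → L
n=1: no move → L
n=2: can move to 0, which is L ⇒ W
n=3: can move to 0, which is L ⇒ W
n=4: moves to 2(W), 3(W); every one is W ⇒ L
n=5: can move to 0, which is L ⇒ W
n=6: can move to 4, which is L ⇒ W
n=7: can move to 0, which is L ⇒ W
n=8: can move to 4, which is L ⇒ W
n=9: moves to 6(W), 8(W); every one is W ⇒ L
n=10: can move to 9, which is L ⇒ W
n=11: can move to 0, which is L ⇒ W
n=12: can move to 9, which is L ⇒ W
n=13: can move to 0, which is L ⇒ W
n=14: moves to 7(W), 12(W), 13(W); every one is W ⇒ L
n=15: can move to 14, which is L ⇒ W
n=16: can move to 14, which is L ⇒ W
n=17: can move to 0, which is L ⇒ W
n=18: can move to 9, which is L ⇒ W
n=19: can move to 0, which is L ⇒ W
n=20: moves to 10(W), 15(W), 16(W), 18(W), 19(W); every one is W ⇒ L
n=21: can move to 14, which is L ⇒ W
n=22: can move to 20, which is L ⇒ W
n=23: can move to 0, which is L ⇒ W
n=24: can move to 20, which is L ⇒ W
n=25: can move to 20, which is L ⇒ W
n=26: moves to 13(W), 24(W), 25(W); every one is W ⇒ L
Reading off the rows marked L gives the requested list; there are 7 such values of n.

0, 1, 4, 9, 14, 20, 26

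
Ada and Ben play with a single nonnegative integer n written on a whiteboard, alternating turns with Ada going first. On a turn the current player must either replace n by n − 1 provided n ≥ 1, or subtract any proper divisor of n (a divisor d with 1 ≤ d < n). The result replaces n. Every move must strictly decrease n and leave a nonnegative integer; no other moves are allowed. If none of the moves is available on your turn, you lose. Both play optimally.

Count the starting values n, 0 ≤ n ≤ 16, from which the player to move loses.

Build the W/L table. Terminal = L. A non-terminal position is W if it has a move to some L; otherwise it is L.
n=0: no move → L
n=1: can move to 0, which is L ⇒ W
n=2: the only move is to 1(W), a W ⇒ L
n=3: can move to 2, which is L ⇒ W
n=4: can move to 2, which is L ⇒ W
n=5: the only move is to 4(W), a W ⇒ L
n=6: can move to 5, which is L ⇒ W
n=7: the only move is to 6(W), a W ⇒ L
n=8: can move to 7, which is L ⇒ W
n=9: moves to 6(W), 8(W); every one is W ⇒ L
n=10: can move to 5, which is L ⇒ W
n=11: the only move is to 10(W), a W ⇒ L
n=12: can move to 9, which is L ⇒ W
n=13: the only move is to 12(W), a W ⇒ L
n=14: can move to 7, which is L ⇒ W
n=15: moves to 10(W), 12(W), 14(W); every one is W ⇒ L
n=16: can move to 15, which is L ⇒ W
L entries with 0 ≤ n ≤ 16: n = 0, 2, 5, 7, 9, 11, 13, 15; that makes 8.

8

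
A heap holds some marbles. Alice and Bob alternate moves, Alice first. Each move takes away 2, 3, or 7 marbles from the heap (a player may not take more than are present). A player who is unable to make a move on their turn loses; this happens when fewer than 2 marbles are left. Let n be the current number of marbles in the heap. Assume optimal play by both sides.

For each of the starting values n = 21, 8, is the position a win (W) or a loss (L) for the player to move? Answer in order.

21: L, 8: W

Classify positions by backward induction: terminal positions (no move available) are L. From any other position, the mover wins iff some move reaches an L.
n=0: no move → L
n=1: no move → L
n=2: W (go to 0, an L position)
n=3: W (go to 1, an L position)
n=4: W (go to 1, an L position)
n=5: L (options 3(W), 2(W) are all W)
n=6: L (options 4(W), 3(W) are all W)
n=7: W (go to 5, an L position)
n=8: W (go to 6, an L position)
n=9: W (go to 6, an L position)
n=10: L (options 8(W), 7(W), 3(W) are all W)
n=11: L (options 9(W), 8(W), 4(W) are all W)
n=12: W (go to 10, an L position)
n=13: W (go to 11, an L position)
n=14: W (go to 11, an L position)
n=15: L (options 13(W), 12(W), 8(W) are all W)
n=16: L (options 14(W), 13(W), 9(W) are all W)
n=17: W (go to 15, an L position)
n=18: W (go to 16, an L position)
n=19: W (go to 16, an L position)
n=20: L (options 18(W), 17(W), 13(W) are all W)
n=21: L (options 19(W), 18(W), 14(W) are all W)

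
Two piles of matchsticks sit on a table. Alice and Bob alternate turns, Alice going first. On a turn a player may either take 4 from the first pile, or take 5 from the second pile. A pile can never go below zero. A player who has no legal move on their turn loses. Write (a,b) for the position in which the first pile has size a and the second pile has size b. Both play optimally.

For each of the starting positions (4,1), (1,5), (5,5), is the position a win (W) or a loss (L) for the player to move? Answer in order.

(4,1): W, (1,5): W, (5,5): L

Use the standard recursion: the mover loses at a terminal position; elsewhere, the mover wins exactly when some move hands the opponent an L position.
No move ever increases a pile, so every position that can arise here has a ≤ 5 and b ≤ 5; it is enough to label the cells with 0 ≤ a ≤ 5 and 0 ≤ b ≤ 5.
Every move lowers a or b (never raises either), so fill the grid row by row in increasing a, and left to right within a row: each cell's successors are then already labelled.
      b=0  b=1  b=2  b=3  b=4  b=5
a=0:    L    L    L    L    L    W
a=1:    L    L    L    L    L    W
a=2:    L    L    L    L    L    W
a=3:    L    L    L    L    L    W
a=4:    W    W    W    W    W    L
a=5:    W    W    W    W    W    L
Cells with no legal move (terminal, hence L): (0,0), (0,1), (0,2), (0,3), (0,4), (1,0), (1,1), (1,2), (1,3), (1,4), (2,0), (2,1), (2,2), (2,3), (2,4), (3,0), (3,1), (3,2), (3,3), (3,4).
The remaining L cells, each justified by listing all of its moves:
(4,5): →(0,5)(W), (4,0)(W) — all W, so L
(5,5): →(1,5)(W), (5,0)(W) — all W, so L
Every other cell has at least one move into one of the L cells above, so it is W.
(4,1): the move to (0,1) reaches an L cell, so W
(1,5): the move to (1,0) reaches an L cell, so W
(5,5): one of the L cells justified above, so L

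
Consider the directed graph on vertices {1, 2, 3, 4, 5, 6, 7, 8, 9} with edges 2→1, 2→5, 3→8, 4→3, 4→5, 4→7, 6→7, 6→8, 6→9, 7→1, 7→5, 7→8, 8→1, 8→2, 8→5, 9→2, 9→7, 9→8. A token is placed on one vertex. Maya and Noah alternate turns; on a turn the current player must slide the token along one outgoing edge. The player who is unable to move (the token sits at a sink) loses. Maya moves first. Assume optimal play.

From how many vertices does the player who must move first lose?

Compute win/loss labels from the base case upward. A position with no move is L. Any other position is W if it can reach an L in one move, else L.
Every edge goes from a vertex to one that appears earlier in the order 5, 1, 2, 8, 7, 9, 3, 6, 4, so processing vertices in that order labels each vertex after all of its successors.
5: no outgoing edge → L
1: no outgoing edge → L
2: reaches L-position 1 → W
8: reaches L-position 1 → W
7: reaches L-position 1 → W
9: only reaches 7(W), 8(W), 2(W), all W → L
3: only reaches 8(W), which is W → L
6: reaches L-position 9 → W
4: reaches L-position 3 → W
The L vertices are 1, 3, 5, 9; that is 4 in all.

4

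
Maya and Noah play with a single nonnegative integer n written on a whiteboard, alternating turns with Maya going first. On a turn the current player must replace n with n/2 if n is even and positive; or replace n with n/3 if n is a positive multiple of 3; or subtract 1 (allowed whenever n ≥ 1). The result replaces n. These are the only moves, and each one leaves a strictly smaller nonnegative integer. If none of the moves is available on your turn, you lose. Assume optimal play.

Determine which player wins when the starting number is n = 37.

Classify positions by backward induction: terminal positions (no move available) are L. From any other position, the mover wins iff some move reaches an L.
n=0: no move → L
n=1: →0(L), so W
n=2: →1(W) only, which is W, so L
n=3: →2(L), so W
n=4: →2(L), so W
n=5: →4(W) only, which is W, so L
n=6: →2(L), so W
n=7: →6(W) only, which is W, so L
n=8: →7(L), so W
n=9: →3(W), 8(W) — all W, so L
n=10: →5(L), so W
n=11: →10(W) only, which is W, so L
n=12: →11(L), so W
n=13: →12(W) only, which is W, so L
n=14: →7(L), so W
n=15: →5(L), so W
n=16: →8(W), 15(W) — all W, so L
n=17: →16(L), so W
n=18: →9(L), so W
n=19: →18(W) only, which is W, so L
n=20: →19(L), so W
n=21: →7(L), so W
n=22: →11(L), so W
n=23: →22(W) only, which is W, so L
n=24: →23(L), so W
n=25: →24(W) only, which is W, so L
n=26: →13(L), so W
n=27: →9(L), so W
n=28: →14(W), 27(W) — all W, so L
n=29: →28(L), so W
n=30: →10(W), 15(W), 29(W) — all W, so L
n=31: →30(L), so W
n=32: →16(L), so W
n=33: →11(L), so W
n=34: →17(W), 33(W) — all W, so L
n=35: →34(L), so W
n=36: →12(W), 18(W), 35(W) — all W, so L
n=37: →36(L), so W
From 37 Maya can move to 36, reaching an L position.

Maya wins.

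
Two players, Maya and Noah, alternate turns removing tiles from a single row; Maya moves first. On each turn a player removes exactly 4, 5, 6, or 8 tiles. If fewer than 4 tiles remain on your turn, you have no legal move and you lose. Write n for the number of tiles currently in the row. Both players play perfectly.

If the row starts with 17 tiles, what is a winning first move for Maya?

Remove 4, leaving 13.

Positions with no move are L. A position that does have a move is losing for the player to move precisely when every available move leads to a winning position for the opponent. Fill in the labels:
n=0: no move → L
n=1: no move → L
n=2: no move → L
n=3: no move → L
n=4: can move to 0, which is L ⇒ W
n=5: can move to 1, which is L ⇒ W
n=6: can move to 2, which is L ⇒ W
n=7: can move to 3, which is L ⇒ W
n=8: can move to 3, which is L ⇒ W
n=9: can move to 3, which is L ⇒ W
n=10: can move to 2, which is L ⇒ W
n=11: can move to 3, which is L ⇒ W
n=12: moves to 8(W), 7(W), 6(W), 4(W); every one is W ⇒ L
n=13: moves to 9(W), 8(W), 7(W), 5(W); every one is W ⇒ L
n=14: moves to 10(W), 9(W), 8(W), 6(W); every one is W ⇒ L
n=15: moves to 11(W), 10(W), 9(W), 7(W); every one is W ⇒ L
n=16: can move to 12, which is L ⇒ W
n=17: can move to 13, which is L ⇒ W
From 17, the L positions reachable in one move are: 13, 12. Any move reaching one of these is winning.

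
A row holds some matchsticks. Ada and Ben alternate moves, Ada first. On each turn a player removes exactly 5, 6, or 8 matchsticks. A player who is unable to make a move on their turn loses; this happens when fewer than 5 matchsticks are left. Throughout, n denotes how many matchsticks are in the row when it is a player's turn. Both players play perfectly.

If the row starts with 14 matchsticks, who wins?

Build the W/L table. Terminal = L. A non-terminal position is W if it has a move to some L; otherwise it is L.
n=0: no move → L
n=1: no move → L
n=2: no move → L
n=3: no move → L
n=4: no move → L
n=5: →0(L), so W
n=6: →1(L), so W
n=7: →2(L), so W
n=8: →3(L), so W
n=9: →4(L), so W
n=10: →4(L), so W
n=11: →3(L), so W
n=12: →4(L), so W
n=13: →8(W), 7(W), 5(W) — all W, so L
n=14: →9(W), 8(W), 6(W) — all W, so L
The starting position 14 is L: whatever Ada does, the opponent receives a W position.

Ben wins.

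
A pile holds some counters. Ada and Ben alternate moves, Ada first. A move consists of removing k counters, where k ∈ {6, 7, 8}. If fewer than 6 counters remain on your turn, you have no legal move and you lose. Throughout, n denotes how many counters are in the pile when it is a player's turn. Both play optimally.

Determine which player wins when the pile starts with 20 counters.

Build the W/L table. Terminal = L. A non-terminal position is W if it has a move to some L; otherwise it is L.
n=0: no move → L
n=1: no move → L
n=2: no move → L
n=3: no move → L
n=4: no move → L
n=5: no move → L
n=6: can move to 0, which is L ⇒ W
n=7: can move to 1, which is L ⇒ W
n=8: can move to 2, which is L ⇒ W
n=9: can move to 3, which is L ⇒ W
n=10: can move to 4, which is L ⇒ W
n=11: can move to 5, which is L ⇒ W
n=12: can move to 5, which is L ⇒ W
n=13: can move to 5, which is L ⇒ W
n=14: moves to 8(W), 7(W), 6(W); every one is W ⇒ L
n=15: moves to 9(W), 8(W), 7(W); every one is W ⇒ L
n=16: moves to 10(W), 9(W), 8(W); every one is W ⇒ L
n=17: moves to 11(W), 10(W), 9(W); every one is W ⇒ L
n=18: moves to 12(W), 11(W), 10(W); every one is W ⇒ L
n=19: moves to 13(W), 12(W), 11(W); every one is W ⇒ L
n=20: can move to 14, which is L ⇒ W
From 20 Ada can remove 6, leaving 14, reaching an L position.

Ada wins.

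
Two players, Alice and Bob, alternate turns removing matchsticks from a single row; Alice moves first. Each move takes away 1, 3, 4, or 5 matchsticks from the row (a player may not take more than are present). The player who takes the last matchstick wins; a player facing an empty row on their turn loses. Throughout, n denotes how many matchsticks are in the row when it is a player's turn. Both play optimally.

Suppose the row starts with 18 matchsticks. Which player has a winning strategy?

Use the standard recursion: the mover loses at a terminal position; elsewhere, the mover wins exactly when some move hands the opponent an L position.
n=0: no move → L
n=1: →0(L), so W
n=2: →1(W) only, which is W, so L
n=3: →2(L), so W
n=4: →0(L), so W
n=5: →2(L), so W
n=6: →2(L), so W
n=7: →2(L), so W
n=8: →7(W), 5(W), 4(W), 3(W) — all W, so L
n=9: →8(L), so W
n=10: →9(W), 7(W), 6(W), 5(W) — all W, so L
n=11: →10(L), so W
n=12: →8(L), so W
n=13: →10(L), so W
n=14: →10(L), so W
n=15: →10(L), so W
n=16: →15(W), 13(W), 12(W), 11(W) — all W, so L
n=17: →16(L), so W
n=18: →17(W), 15(W), 14(W), 13(W) — all W, so L
The starting position 18 is L: whatever Alice does, the opponent receives a W position.

Bob wins.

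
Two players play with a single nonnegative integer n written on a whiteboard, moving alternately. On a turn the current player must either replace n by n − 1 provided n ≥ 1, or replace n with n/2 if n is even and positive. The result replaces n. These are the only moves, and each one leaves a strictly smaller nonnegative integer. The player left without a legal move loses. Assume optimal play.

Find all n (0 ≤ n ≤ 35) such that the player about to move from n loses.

0, 2, 5, 7, 9, 11, 13, 15, 17, 19, 21, 23, 25, 27, 29, 31, 33, 35

Use the standard recursion: the mover loses at a terminal position; elsewhere, the mover wins exactly when some move hands the opponent an L position.
n=0: no move → L
n=1: reaches L-position 0 → W
n=2: only reaches 1(W), which is W → L
n=3: reaches L-position 2 → W
n=4: reaches L-position 2 → W
n=5: only reaches 4(W), which is W → L
n=6: reaches L-position 5 → W
n=7: only reaches 6(W), which is W → L
n=8: reaches L-position 7 → W
n=9: only reaches 8(W), which is W → L
n=10: reaches L-position 5 → W
n=11: only reaches 10(W), which is W → L
n=12: reaches L-position 11 → W
n=13: only reaches 12(W), which is W → L
n=14: reaches L-position 7 → W
n=15: only reaches 14(W), which is W → L
n=16: reaches L-position 15 → W
n=17: only reaches 16(W), which is W → L
n=18: reaches L-position 9 → W
n=19: only reaches 18(W), which is W → L
n=20: reaches L-position 19 → W
n=21: only reaches 20(W), which is W → L
n=22: reaches L-position 11 → W
n=23: only reaches 22(W), which is W → L
n=24: reaches L-position 23 → W
n=25: only reaches 24(W), which is W → L
n=26: reaches L-position 13 → W
n=27: only reaches 26(W), which is W → L
n=28: reaches L-position 27 → W
n=29: only reaches 28(W), which is W → L
n=30: reaches L-position 15 → W
n=31: only reaches 30(W), which is W → L
n=32: reaches L-position 31 → W
n=33: only reaches 32(W), which is W → L
n=34: reaches L-position 17 → W
n=35: only reaches 34(W), which is W → L
The losing starting values of n are exactly the entries labelled L in this table (18 of them).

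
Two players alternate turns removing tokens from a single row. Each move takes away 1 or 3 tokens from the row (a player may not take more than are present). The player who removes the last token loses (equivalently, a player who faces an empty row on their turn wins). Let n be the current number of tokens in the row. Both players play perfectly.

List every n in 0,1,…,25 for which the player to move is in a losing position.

Work bottom-up. With no move the player to move wins. Otherwise the position is W if at least one move leads to an L position for the opponent, and L if every move leads to a W.
n=0: no move; the opponent has just taken the last token and therefore loses → W
n=1: L (sole option 0(W) is W)
n=2: W (go to 1, an L position)
n=3: L (options 2(W), 0(W) are all W)
n=4: W (go to 3, an L position)
n=5: L (options 4(W), 2(W) are all W)
n=6: W (go to 5, an L position)
n=7: L (options 6(W), 4(W) are all W)
n=8: W (go to 7, an L position)
n=9: L (options 8(W), 6(W) are all W)
n=10: W (go to 9, an L position)
n=11: L (options 10(W), 8(W) are all W)
n=12: W (go to 11, an L position)
n=13: L (options 12(W), 10(W) are all W)
n=14: W (go to 13, an L position)
n=15: L (options 14(W), 12(W) are all W)
n=16: W (go to 15, an L position)
n=17: L (options 16(W), 14(W) are all W)
n=18: W (go to 17, an L position)
n=19: L (options 18(W), 16(W) are all W)
n=20: W (go to 19, an L position)
n=21: L (options 20(W), 18(W) are all W)
n=22: W (go to 21, an L position)
n=23: L (options 22(W), 20(W) are all W)
n=24: W (go to 23, an L position)
n=25: L (options 24(W), 22(W) are all W)
The losing starting values of n are exactly the entries labelled L in this table (13 of them).

1, 3, 5, 7, 9, 11, 13, 15, 17, 19, 21, 23, 25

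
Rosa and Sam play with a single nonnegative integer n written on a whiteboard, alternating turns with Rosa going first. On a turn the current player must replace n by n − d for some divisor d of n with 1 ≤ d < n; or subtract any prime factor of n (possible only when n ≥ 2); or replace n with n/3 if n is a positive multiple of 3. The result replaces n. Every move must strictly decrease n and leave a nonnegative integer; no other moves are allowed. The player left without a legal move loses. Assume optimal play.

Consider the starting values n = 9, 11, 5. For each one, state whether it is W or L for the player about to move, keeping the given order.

9: L, 11: W, 5: W

Compute win/loss labels from the base case upward. A position with no move is L. Any other position is W if it can reach an L in one move, else L.
n=0: no move → L
n=1: no move → L
n=2: can move to 0, which is L ⇒ W
n=3: can move to 0, which is L ⇒ W
n=4: moves to 2(W), 3(W); every one is W ⇒ L
n=5: can move to 0, which is L ⇒ W
n=6: can move to 4, which is L ⇒ W
n=7: can move to 0, which is L ⇒ W
n=8: can move to 4, which is L ⇒ W
n=9: moves to 3(W), 6(W), 8(W); every one is W ⇒ L
n=10: can move to 9, which is L ⇒ W
n=11: can move to 0, which is L ⇒ W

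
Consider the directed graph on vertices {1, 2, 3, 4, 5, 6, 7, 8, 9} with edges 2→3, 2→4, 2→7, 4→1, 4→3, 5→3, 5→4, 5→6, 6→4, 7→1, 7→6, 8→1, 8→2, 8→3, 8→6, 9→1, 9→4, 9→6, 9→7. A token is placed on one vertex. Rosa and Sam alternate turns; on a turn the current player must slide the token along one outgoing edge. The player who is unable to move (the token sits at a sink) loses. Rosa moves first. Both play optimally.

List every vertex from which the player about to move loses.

Label each position W (a win for the player to move) or L (a loss). A position with no legal move is L; any other position is W exactly when some move reaches an L, and L when every move reaches a W.
Every edge goes from a vertex to one that appears earlier in the order 3, 1, 4, 6, 7, 5, 9, 2, 8, so processing vertices in that order labels each vertex after all of its successors.
3: no outgoing edge → L
1: no outgoing edge → L
4: →1(L), so W
6: →4(W) only, which is W, so L
7: →6(L), so W
5: →6(L), so W
9: →6(L), so W
2: →3(L), so W
8: →6(L), so W
Reading off the rows marked L gives the requested list; there are 3 such vertices.

1, 3, 6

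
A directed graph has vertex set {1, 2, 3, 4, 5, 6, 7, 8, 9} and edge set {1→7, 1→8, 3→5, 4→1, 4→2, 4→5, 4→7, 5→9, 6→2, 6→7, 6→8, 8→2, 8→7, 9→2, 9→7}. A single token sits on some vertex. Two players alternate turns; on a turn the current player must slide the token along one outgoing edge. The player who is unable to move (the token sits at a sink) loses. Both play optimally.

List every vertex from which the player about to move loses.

2, 5, 7

Label each position W (a win for the player to move) or L (a loss). A position with no legal move is L; any other position is W exactly when some move reaches an L, and L when every move reaches a W.
Every edge goes from a vertex to one that appears earlier in the order 2, 7, 9, 8, 5, 1, 6, 3, 4, so processing vertices in that order labels each vertex after all of its successors.
2: no outgoing edge → L
7: no outgoing edge → L
9: W (go to 7, an L position)
8: W (go to 7, an L position)
5: L (sole option 9(W) is W)
1: W (go to 7, an L position)
6: W (go to 7, an L position)
3: W (go to 5, an L position)
4: W (go to 5, an L position)
The losing starting vertices are exactly the entries labelled L in this table (3 of them).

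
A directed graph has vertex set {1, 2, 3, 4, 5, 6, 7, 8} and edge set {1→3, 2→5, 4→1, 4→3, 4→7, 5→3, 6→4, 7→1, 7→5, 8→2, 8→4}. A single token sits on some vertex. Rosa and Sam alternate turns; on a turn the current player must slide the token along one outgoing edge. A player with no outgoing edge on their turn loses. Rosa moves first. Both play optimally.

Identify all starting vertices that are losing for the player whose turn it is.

2, 3, 6, 7

Compute win/loss labels from the base case upward. A position with no move is L. Any other position is W if it can reach an L in one move, else L.
Every edge goes from a vertex to one that appears earlier in the order 3, 1, 5, 2, 7, 4, 8, 6, so processing vertices in that order labels each vertex after all of its successors.
3: no outgoing edge → L
1: reaches L-position 3 → W
5: reaches L-position 3 → W
2: only reaches 5(W), which is W → L
7: only reaches 5(W), 1(W), all W → L
4: reaches L-position 7 → W
8: reaches L-position 2 → W
6: only reaches 4(W), which is W → L
The losing starting vertices are exactly the entries labelled L in this table (4 of them).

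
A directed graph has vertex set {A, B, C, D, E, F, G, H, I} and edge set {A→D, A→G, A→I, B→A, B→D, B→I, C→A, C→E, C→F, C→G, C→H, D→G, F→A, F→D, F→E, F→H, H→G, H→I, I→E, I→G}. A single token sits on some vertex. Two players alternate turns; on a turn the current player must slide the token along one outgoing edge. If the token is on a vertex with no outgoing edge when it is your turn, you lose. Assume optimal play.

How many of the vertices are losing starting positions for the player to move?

3

Classify positions by backward induction: terminal positions (no move available) are L. From any other position, the mover wins iff some move reaches an L.
Every edge goes from a vertex to one that appears earlier in the order G, E, I, H, D, A, F, B, C, so processing vertices in that order labels each vertex after all of its successors.
G: no outgoing edge → L
E: no outgoing edge → L
I: reaches L-position E → W
H: reaches L-position G → W
D: reaches L-position G → W
A: reaches L-position G → W
F: reaches L-position E → W
B: only reaches A(W), D(W), I(W), all W → L
C: reaches L-position E → W
The L vertices are B, E, G; that is 3 in all.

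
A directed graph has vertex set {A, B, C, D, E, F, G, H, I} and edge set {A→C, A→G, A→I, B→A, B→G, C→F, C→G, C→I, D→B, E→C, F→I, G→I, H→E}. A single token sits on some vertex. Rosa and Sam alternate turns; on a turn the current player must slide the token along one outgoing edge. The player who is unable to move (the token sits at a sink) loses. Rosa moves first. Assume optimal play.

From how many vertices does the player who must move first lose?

3

Label each position W (a win for the player to move) or L (a loss). A position with no legal move is L; any other position is W exactly when some move reaches an L, and L when every move reaches a W.
Every edge goes from a vertex to one that appears earlier in the order I, G, F, C, A, B, D, E, H, so processing vertices in that order labels each vertex after all of its successors.
I: no outgoing edge → L
G: →I(L), so W
F: →I(L), so W
C: →I(L), so W
A: →I(L), so W
B: →A(W), G(W) — all W, so L
D: →B(L), so W
E: →C(W) only, which is W, so L
H: →E(L), so W
The L vertices are B, E, I; that is 3 in all.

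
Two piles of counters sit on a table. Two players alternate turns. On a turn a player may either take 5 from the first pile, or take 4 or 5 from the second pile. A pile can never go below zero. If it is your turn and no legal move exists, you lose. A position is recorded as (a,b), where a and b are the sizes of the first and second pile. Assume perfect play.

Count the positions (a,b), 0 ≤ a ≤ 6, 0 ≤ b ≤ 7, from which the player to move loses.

Label each position W (a win for the player to move) or L (a loss). A position with no legal move is L; any other position is W exactly when some move reaches an L, and L when every move reaches a W.
Every move lowers a or b (never raises either), so fill the grid row by row in increasing a, and left to right within a row: each cell's successors are then already labelled.
      b=0  b=1  b=2  b=3  b=4  b=5  b=6  b=7
a=0:    L    L    L    L    W    W    W    W
a=1:    L    L    L    L    W    W    W    W
a=2:    L    L    L    L    W    W    W    W
a=3:    L    L    L    L    W    W    W    W
a=4:    L    L    L    L    W    W    W    W
a=5:    W    W    W    W    L    L    L    L
a=6:    W    W    W    W    L    L    L    L
Cells with no legal move (terminal, hence L): (0,0), (0,1), (0,2), (0,3), (1,0), (1,1), (1,2), (1,3), (2,0), (2,1), (2,2), (2,3), (3,0), (3,1), (3,2), (3,3), (4,0), (4,1), (4,2), (4,3).
The remaining L cells, each justified by listing all of its moves:
(5,4): only reaches (0,4)(W), (5,0)(W), all W → L
(5,5): only reaches (0,5)(W), (5,1)(W), (5,0)(W), all W → L
(5,6): only reaches (0,6)(W), (5,2)(W), (5,1)(W), all W → L
(5,7): only reaches (0,7)(W), (5,3)(W), (5,2)(W), all W → L
(6,4): only reaches (1,4)(W), (6,0)(W), all W → L
(6,5): only reaches (1,5)(W), (6,1)(W), (6,0)(W), all W → L
(6,6): only reaches (1,6)(W), (6,2)(W), (6,1)(W), all W → L
(6,7): only reaches (1,7)(W), (6,3)(W), (6,2)(W), all W → L
Every other cell has at least one move into one of the L cells above, so it is W.
L cells per row: a=0: 4, a=1: 4, a=2: 4, a=3: 4, a=4: 4, a=5: 4, a=6: 4; total 28.

28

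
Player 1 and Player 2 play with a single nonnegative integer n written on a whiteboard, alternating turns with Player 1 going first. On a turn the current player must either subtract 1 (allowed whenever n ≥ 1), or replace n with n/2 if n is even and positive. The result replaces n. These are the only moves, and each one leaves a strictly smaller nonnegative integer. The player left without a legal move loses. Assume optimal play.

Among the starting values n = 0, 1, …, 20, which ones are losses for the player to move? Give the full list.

0, 2, 5, 7, 9, 11, 13, 15, 17, 19

Work bottom-up. With no move the player to move loses. Otherwise the position is W if at least one move leads to an L position for the opponent, and L if every move leads to a W.
n=0: no move → L
n=1: W (go to 0, an L position)
n=2: L (sole option 1(W) is W)
n=3: W (go to 2, an L position)
n=4: W (go to 2, an L position)
n=5: L (sole option 4(W) is W)
n=6: W (go to 5, an L position)
n=7: L (sole option 6(W) is W)
n=8: W (go to 7, an L position)
n=9: L (sole option 8(W) is W)
n=10: W (go to 5, an L position)
n=11: L (sole option 10(W) is W)
n=12: W (go to 11, an L position)
n=13: L (sole option 12(W) is W)
n=14: W (go to 7, an L position)
n=15: L (sole option 14(W) is W)
n=16: W (go to 15, an L position)
n=17: L (sole option 16(W) is W)
n=18: W (go to 9, an L position)
n=19: L (sole option 18(W) is W)
n=20: W (go to 19, an L position)
The losing starting values of n are exactly the entries labelled L in this table (10 of them).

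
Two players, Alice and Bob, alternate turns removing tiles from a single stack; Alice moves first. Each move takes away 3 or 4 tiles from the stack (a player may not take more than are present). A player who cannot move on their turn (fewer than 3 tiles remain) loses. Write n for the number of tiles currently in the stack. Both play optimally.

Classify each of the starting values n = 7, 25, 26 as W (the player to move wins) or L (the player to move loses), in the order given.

7: L, 25: W, 26: W

Classify positions by backward induction: terminal positions (no move available) are L. From any other position, the mover wins iff some move reaches an L.
n=0: no move → L
n=1: no move → L
n=2: no move → L
n=3: can move to 0, which is L ⇒ W
n=4: can move to 1, which is L ⇒ W
n=5: can move to 2, which is L ⇒ W
n=6: can move to 2, which is L ⇒ W
n=7: moves to 4(W), 3(W); every one is W ⇒ L
n=8: moves to 5(W), 4(W); every one is W ⇒ L
n=9: moves to 6(W), 5(W); every one is W ⇒ L
n=10: can move to 7, which is L ⇒ W
n=11: can move to 8, which is L ⇒ W
n=12: can move to 9, which is L ⇒ W
n=13: can move to 9, which is L ⇒ W
n=14: moves to 11(W), 10(W); every one is W ⇒ L
n=15: moves to 12(W), 11(W); every one is W ⇒ L
n=16: moves to 13(W), 12(W); every one is W ⇒ L
n=17: can move to 14, which is L ⇒ W
n=18: can move to 15, which is L ⇒ W
n=19: can move to 16, which is L ⇒ W
n=20: can move to 16, which is L ⇒ W
n=21: moves to 18(W), 17(W); every one is W ⇒ L
n=22: moves to 19(W), 18(W); every one is W ⇒ L
n=23: moves to 20(W), 19(W); every one is W ⇒ L
n=24: can move to 21, which is L ⇒ W
n=25: can move to 22, which is L ⇒ W
n=26: can move to 23, which is L ⇒ W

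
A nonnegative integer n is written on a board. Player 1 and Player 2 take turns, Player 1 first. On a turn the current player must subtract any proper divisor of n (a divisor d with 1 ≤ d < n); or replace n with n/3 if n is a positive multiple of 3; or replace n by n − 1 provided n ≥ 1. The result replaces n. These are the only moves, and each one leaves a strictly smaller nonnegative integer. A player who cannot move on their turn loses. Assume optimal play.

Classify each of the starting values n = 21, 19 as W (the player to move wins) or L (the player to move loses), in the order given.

21: W, 19: L

Label each position W (a win for the player to move) or L (a loss). A position with no legal move is L; any other position is W exactly when some move reaches an L, and L when every move reaches a W.
n=0: no move → L
n=1: W (go to 0, an L position)
n=2: L (sole option 1(W) is W)
n=3: W (go to 2, an L position)
n=4: W (go to 2, an L position)
n=5: L (sole option 4(W) is W)
n=6: W (go to 2, an L position)
n=7: L (sole option 6(W) is W)
n=8: W (go to 7, an L position)
n=9: L (options 3(W), 6(W), 8(W) are all W)
n=10: W (go to 5, an L position)
n=11: L (sole option 10(W) is W)
n=12: W (go to 9, an L position)
n=13: L (sole option 12(W) is W)
n=14: W (go to 7, an L position)
n=15: W (go to 5, an L position)
n=16: L (options 8(W), 12(W), 14(W), 15(W) are all W)
n=17: W (go to 16, an L position)
n=18: W (go to 9, an L position)
n=19: L (sole option 18(W) is W)
n=20: W (go to 16, an L position)
n=21: W (go to 7, an L position)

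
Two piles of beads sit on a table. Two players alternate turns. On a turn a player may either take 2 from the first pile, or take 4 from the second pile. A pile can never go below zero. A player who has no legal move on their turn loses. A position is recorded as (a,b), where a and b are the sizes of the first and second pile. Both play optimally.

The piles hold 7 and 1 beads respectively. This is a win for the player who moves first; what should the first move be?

Move to (5,1).

Label each position W (a win for the player to move) or L (a loss). A position with no legal move is L; any other position is W exactly when some move reaches an L, and L when every move reaches a W.
No move ever increases a pile, so every position that can arise here has a ≤ 7 and b ≤ 1; it is enough to label the cells with 0 ≤ a ≤ 7 and 0 ≤ b ≤ 1.
Every move lowers a or b (never raises either), so fill the grid row by row in increasing a, and left to right within a row: each cell's successors are then already labelled.
      b=0  b=1
a=0:    L    L
a=1:    L    L
a=2:    W    W
a=3:    W    W
a=4:    L    L
a=5:    L    L
a=6:    W    W
a=7:    W    W
Cells with no legal move (terminal, hence L): (0,0), (0,1), (1,0), (1,1).
The remaining L cells, each justified by listing all of its moves:
(4,0): only reaches (2,0)(W), which is W → L
(4,1): only reaches (2,1)(W), which is W → L
(5,0): only reaches (3,0)(W), which is W → L
(5,1): only reaches (3,1)(W), which is W → L
Every other cell has at least one move into one of the L cells above, so it is W.
From (7,1), the L positions reachable in one move are: (5,1).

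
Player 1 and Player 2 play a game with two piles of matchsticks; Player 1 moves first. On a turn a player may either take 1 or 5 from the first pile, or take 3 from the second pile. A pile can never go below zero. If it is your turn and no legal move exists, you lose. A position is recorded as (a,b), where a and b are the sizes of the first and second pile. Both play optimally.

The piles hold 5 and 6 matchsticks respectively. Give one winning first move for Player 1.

Move to (4,6).

Use the standard recursion: the mover loses at a terminal position; elsewhere, the mover wins exactly when some move hands the opponent an L position.
No move ever increases a pile, so every position that can arise here has a ≤ 5 and b ≤ 6; it is enough to label the cells with 0 ≤ a ≤ 5 and 0 ≤ b ≤ 6.
Every move lowers a or b (never raises either), so fill the grid row by row in increasing a, and left to right within a row: each cell's successors are then already labelled.
      b=0  b=1  b=2  b=3  b=4  b=5  b=6
a=0:    L    L    L    W    W    W    L
a=1:    W    W    W    L    L    L    W
a=2:    L    L    L    W    W    W    L
a=3:    W    W    W    L    L    L    W
a=4:    L    L    L    W    W    W    L
a=5:    W    W    W    L    L    L    W
Cells with no legal move (terminal, hence L): (0,0), (0,1), (0,2).
The remaining L cells, each justified by listing all of its moves:
(0,6): →(0,3)(W) only, which is W, so L
(1,3): →(0,3)(W), (1,0)(W) — all W, so L
(1,4): →(0,4)(W), (1,1)(W) — all W, so L
(1,5): →(0,5)(W), (1,2)(W) — all W, so L
(2,0): →(1,0)(W) only, which is W, so L
(2,1): →(1,1)(W) only, which is W, so L
(2,2): →(1,2)(W) only, which is W, so L
(2,6): →(1,6)(W), (2,3)(W) — all W, so L
(3,3): →(2,3)(W), (3,0)(W) — all W, so L
(3,4): →(2,4)(W), (3,1)(W) — all W, so L
(3,5): →(2,5)(W), (3,2)(W) — all W, so L
(4,0): →(3,0)(W) only, which is W, so L
(4,1): →(3,1)(W) only, which is W, so L
(4,2): →(3,2)(W) only, which is W, so L
(4,6): →(3,6)(W), (4,3)(W) — all W, so L
(5,3): →(4,3)(W), (0,3)(W), (5,0)(W) — all W, so L
(5,4): →(4,4)(W), (0,4)(W), (5,1)(W) — all W, so L
(5,5): →(4,5)(W), (0,5)(W), (5,2)(W) — all W, so L
Every other cell has at least one move into one of the L cells above, so it is W.
From (5,6), the L positions reachable in one move are: (4,6), (0,6), (5,3). Any move reaching one of these is winning.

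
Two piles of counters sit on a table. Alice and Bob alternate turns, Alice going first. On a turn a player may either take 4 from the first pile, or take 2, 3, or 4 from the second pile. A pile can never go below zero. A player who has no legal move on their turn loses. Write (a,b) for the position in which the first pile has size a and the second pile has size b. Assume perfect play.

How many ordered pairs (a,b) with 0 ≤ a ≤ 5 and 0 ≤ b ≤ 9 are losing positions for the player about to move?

24

Use the standard recursion: the mover loses at a terminal position; elsewhere, the mover wins exactly when some move hands the opponent an L position.
Every move lowers a or b (never raises either), so fill the grid row by row in increasing a, and left to right within a row: each cell's successors are then already labelled.
      b=0  b=1  b=2  b=3  b=4  b=5  b=6  b=7  b=8  b=9
a=0:    L    L    W    W    W    W    L    L    W    W
a=1:    L    L    W    W    W    W    L    L    W    W
a=2:    L    L    W    W    W    W    L    L    W    W
a=3:    L    L    W    W    W    W    L    L    W    W
a=4:    W    W    L    L    W    W    W    W    L    L
a=5:    W    W    L    L    W    W    W    W    L    L
Cells with no legal move (terminal, hence L): (0,0), (0,1), (1,0), (1,1), (2,0), (2,1), (3,0), (3,1).
The remaining L cells, each justified by listing all of its moves:
(0,6): only reaches (0,4)(W), (0,3)(W), (0,2)(W), all W → L
(0,7): only reaches (0,5)(W), (0,4)(W), (0,3)(W), all W → L
(1,6): only reaches (1,4)(W), (1,3)(W), (1,2)(W), all W → L
(1,7): only reaches (1,5)(W), (1,4)(W), (1,3)(W), all W → L
(2,6): only reaches (2,4)(W), (2,3)(W), (2,2)(W), all W → L
(2,7): only reaches (2,5)(W), (2,4)(W), (2,3)(W), all W → L
(3,6): only reaches (3,4)(W), (3,3)(W), (3,2)(W), all W → L
(3,7): only reaches (3,5)(W), (3,4)(W), (3,3)(W), all W → L
(4,2): only reaches (0,2)(W), (4,0)(W), all W → L
(4,3): only reaches (0,3)(W), (4,1)(W), (4,0)(W), all W → L
(4,8): only reaches (0,8)(W), (4,6)(W), (4,5)(W), (4,4)(W), all W → L
(4,9): only reaches (0,9)(W), (4,7)(W), (4,6)(W), (4,5)(W), all W → L
(5,2): only reaches (1,2)(W), (5,0)(W), all W → L
(5,3): only reaches (1,3)(W), (5,1)(W), (5,0)(W), all W → L
(5,8): only reaches (1,8)(W), (5,6)(W), (5,5)(W), (5,4)(W), all W → L
(5,9): only reaches (1,9)(W), (5,7)(W), (5,6)(W), (5,5)(W), all W → L
Every other cell has at least one move into one of the L cells above, so it is W.
L cells per row: a=0: 4, a=1: 4, a=2: 4, a=3: 4, a=4: 4, a=5: 4; total 24.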